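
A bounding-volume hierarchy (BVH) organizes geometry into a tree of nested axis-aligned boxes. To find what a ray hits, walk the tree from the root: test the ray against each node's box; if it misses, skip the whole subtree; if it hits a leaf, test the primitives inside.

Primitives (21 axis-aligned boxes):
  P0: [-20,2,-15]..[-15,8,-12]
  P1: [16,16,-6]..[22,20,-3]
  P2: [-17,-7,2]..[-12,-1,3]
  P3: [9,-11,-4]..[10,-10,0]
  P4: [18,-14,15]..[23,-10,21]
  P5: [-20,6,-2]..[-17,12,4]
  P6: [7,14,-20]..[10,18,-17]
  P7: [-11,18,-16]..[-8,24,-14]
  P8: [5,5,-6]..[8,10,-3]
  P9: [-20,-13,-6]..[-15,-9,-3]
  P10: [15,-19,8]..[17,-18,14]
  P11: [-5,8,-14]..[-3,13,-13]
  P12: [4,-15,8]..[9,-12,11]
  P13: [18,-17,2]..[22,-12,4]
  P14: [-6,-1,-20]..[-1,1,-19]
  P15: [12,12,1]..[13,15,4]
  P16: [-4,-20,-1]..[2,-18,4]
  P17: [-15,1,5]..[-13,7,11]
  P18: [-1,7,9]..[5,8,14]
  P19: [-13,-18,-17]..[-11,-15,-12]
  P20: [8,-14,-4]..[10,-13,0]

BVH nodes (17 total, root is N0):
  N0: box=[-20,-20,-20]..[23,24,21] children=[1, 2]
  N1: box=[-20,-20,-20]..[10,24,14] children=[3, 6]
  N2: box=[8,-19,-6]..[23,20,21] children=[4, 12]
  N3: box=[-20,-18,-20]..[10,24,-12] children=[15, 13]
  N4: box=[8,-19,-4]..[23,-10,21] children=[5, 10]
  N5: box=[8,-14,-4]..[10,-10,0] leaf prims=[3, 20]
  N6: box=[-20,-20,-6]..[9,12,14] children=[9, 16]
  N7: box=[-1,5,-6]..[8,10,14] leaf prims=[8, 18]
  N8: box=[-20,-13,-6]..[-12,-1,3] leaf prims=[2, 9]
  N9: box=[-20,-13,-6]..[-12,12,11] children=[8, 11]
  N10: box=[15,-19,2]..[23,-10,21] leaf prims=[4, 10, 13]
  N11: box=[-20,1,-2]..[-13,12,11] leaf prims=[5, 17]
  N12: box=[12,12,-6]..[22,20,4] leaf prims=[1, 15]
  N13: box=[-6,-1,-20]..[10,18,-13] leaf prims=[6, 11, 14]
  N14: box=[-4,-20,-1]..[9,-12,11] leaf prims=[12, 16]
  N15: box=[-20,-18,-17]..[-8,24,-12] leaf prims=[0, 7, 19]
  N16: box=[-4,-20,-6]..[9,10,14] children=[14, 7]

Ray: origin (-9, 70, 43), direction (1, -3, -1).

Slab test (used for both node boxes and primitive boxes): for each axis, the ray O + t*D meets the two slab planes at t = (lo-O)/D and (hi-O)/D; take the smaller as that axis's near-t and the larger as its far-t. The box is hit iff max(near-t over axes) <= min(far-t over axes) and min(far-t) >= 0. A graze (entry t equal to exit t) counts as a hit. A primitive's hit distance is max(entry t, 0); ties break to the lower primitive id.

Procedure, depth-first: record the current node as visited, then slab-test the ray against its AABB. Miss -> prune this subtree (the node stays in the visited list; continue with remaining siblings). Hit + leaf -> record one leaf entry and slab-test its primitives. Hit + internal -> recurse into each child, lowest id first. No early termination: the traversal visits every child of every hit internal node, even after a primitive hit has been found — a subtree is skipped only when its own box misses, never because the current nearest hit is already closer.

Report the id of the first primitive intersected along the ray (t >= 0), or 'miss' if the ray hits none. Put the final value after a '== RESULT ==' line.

Walk:
N0 x:[-11,32] y:[46/3,30] z:[22,63] -> hit [22,30], descend [1, 2]
  N1 x:[-11,19] y:[46/3,30] z:[29,63] -> miss, prune
  N2 x:[17,32] y:[50/3,89/3] z:[22,49] -> hit [22,89/3], descend [4, 12]
    N4 x:[17,32] y:[80/3,89/3] z:[22,47] -> hit [80/3,89/3], descend [5, 10]
      N5 x:[17,19] y:[80/3,28] z:[43,47] -> miss, prune
      N10 x:[24,32] y:[80/3,89/3] z:[22,41] -> hit [80/3,89/3] leaf, test {P4@t=27, P10(miss), P13(miss)}
    N12 x:[21,31] y:[50/3,58/3] z:[39,49] -> miss, prune

order=[0, 1, 2, 4, 5, 10, 12]  |boxes|=7  |leaves|=1  hit=P4

== RESULT ==
4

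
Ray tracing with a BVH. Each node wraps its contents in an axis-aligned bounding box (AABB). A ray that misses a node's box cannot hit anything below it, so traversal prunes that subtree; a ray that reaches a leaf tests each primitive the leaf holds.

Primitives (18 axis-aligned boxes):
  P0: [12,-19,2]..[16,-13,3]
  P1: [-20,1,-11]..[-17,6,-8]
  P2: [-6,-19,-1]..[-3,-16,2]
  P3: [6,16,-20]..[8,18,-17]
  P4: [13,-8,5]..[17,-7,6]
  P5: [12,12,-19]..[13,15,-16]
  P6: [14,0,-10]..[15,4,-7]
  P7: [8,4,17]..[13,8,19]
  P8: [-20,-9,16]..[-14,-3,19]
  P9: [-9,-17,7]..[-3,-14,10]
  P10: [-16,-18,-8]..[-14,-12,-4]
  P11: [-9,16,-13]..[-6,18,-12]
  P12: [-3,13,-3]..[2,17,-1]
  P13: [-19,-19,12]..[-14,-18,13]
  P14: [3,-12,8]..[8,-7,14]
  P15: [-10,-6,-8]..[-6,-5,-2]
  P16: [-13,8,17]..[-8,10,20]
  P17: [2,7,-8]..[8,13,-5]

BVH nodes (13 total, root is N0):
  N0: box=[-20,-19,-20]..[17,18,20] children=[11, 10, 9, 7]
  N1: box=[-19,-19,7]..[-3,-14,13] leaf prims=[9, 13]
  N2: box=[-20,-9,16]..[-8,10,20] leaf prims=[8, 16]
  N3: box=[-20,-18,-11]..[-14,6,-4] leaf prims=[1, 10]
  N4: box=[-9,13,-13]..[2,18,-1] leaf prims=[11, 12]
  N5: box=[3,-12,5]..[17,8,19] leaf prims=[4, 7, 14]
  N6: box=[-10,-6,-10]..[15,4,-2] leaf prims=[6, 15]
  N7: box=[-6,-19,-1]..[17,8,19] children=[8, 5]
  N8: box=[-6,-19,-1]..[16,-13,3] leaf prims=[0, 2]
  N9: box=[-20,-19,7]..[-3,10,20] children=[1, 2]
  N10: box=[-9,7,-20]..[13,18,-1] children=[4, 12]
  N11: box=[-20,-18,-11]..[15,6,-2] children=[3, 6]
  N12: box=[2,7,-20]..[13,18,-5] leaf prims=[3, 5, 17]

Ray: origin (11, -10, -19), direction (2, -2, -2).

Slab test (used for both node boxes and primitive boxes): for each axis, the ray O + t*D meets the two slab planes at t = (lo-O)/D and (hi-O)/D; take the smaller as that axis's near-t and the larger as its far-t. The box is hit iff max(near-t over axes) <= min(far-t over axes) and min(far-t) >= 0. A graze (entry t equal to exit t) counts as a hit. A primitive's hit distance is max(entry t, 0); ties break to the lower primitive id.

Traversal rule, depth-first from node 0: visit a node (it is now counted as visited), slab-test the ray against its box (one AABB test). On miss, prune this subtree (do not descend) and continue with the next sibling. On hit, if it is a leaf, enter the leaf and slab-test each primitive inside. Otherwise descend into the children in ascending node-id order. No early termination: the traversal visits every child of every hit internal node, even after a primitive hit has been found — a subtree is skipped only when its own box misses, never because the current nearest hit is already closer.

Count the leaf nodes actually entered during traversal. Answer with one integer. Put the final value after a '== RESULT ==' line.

Walk:
N0 x:[-31/2,3] y:[-14,9/2] z:[-39/2,1/2] -> hit [-14,1/2], descend [7, 9, 10, 11]
  N7 x:[-17/2,3] y:[-9,9/2] z:[-19,-9] -> miss, prune
  N9 x:[-31/2,-7] y:[-10,9/2] z:[-39/2,-13] -> miss, prune
  N10 x:[-10,1] y:[-14,-17/2] z:[-9,1/2] -> miss, prune
  N11 x:[-31/2,2] y:[-8,4] z:[-17/2,-4] -> miss, prune

5 AABB tests over nodes [0, 7, 9, 10, 11]; 0 leaves entered; closest miss.

== RESULT ==
0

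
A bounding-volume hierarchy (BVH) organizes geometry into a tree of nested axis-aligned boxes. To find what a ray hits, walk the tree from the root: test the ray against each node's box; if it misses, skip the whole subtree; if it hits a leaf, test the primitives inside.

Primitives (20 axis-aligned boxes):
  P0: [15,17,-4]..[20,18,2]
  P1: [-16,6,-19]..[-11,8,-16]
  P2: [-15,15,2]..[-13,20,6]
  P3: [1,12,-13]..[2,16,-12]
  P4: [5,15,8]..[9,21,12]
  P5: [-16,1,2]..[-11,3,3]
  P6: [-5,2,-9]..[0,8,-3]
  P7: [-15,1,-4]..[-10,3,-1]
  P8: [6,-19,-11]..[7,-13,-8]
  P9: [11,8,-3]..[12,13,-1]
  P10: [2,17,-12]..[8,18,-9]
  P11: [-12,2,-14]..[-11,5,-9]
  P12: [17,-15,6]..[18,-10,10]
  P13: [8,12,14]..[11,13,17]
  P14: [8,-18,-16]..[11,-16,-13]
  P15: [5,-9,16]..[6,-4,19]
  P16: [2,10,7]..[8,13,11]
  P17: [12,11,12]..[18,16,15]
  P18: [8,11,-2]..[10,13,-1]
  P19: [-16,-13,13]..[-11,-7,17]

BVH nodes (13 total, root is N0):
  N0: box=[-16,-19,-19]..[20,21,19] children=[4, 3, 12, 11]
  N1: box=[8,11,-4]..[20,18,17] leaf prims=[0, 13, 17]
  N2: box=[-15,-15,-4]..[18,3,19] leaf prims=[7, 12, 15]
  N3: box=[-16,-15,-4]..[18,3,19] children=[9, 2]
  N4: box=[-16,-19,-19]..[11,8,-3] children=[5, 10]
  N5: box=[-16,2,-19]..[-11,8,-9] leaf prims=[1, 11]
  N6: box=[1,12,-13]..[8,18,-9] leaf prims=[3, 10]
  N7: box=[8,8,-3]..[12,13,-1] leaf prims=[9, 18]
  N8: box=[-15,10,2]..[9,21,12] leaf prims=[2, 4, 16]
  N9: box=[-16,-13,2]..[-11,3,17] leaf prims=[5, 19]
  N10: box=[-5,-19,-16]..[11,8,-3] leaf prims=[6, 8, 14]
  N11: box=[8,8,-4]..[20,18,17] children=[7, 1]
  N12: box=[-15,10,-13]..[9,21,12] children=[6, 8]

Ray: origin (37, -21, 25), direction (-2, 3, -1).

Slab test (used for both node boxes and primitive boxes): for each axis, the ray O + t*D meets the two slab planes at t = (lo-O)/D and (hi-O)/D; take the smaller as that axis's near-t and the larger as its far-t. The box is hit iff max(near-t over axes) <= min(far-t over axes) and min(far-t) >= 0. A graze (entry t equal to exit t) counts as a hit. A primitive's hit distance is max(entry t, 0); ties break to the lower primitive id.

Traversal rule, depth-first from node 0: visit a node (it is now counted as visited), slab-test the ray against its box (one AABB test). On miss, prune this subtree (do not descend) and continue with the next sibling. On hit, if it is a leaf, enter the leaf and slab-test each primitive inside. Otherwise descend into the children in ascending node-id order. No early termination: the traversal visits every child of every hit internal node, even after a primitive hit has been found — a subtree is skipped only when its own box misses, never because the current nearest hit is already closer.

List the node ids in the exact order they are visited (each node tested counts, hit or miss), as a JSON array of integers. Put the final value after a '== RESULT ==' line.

Traverse from the root:
N0 x:[17/2,53/2] y:[2/3,14] z:[6,44] -> hit [17/2,14], descend [3, 4, 11, 12]
  N3 x:[19/2,53/2] y:[2,8] z:[6,29] -> miss, prune
  N4 x:[13,53/2] y:[2/3,29/3] z:[28,44] -> miss, prune
  N11 x:[17/2,29/2] y:[29/3,13] z:[8,29] -> hit [29/3,13], descend [1, 7]
    N1 x:[17/2,29/2] y:[32/3,13] z:[8,29] -> hit [32/3,13] leaf, test {P0(miss), P13(miss), P17@t=32/3}
    N7 x:[25/2,29/2] y:[29/3,34/3] z:[26,28] -> miss, prune
  N12 x:[14,26] y:[31/3,14] z:[13,38] -> hit [14,14], descend [6, 8]
    N6 x:[29/2,18] y:[11,13] z:[34,38] -> miss, prune
    N8 x:[14,26] y:[31/3,14] z:[13,23] -> hit [14,14] leaf, test {P2(miss), P4@t=14, P16(miss)}

order=[0, 3, 4, 11, 1, 7, 12, 6, 8]  |boxes|=9  |leaves|=2  hit=P17

== RESULT ==
[0, 3, 4, 11, 1, 7, 12, 6, 8]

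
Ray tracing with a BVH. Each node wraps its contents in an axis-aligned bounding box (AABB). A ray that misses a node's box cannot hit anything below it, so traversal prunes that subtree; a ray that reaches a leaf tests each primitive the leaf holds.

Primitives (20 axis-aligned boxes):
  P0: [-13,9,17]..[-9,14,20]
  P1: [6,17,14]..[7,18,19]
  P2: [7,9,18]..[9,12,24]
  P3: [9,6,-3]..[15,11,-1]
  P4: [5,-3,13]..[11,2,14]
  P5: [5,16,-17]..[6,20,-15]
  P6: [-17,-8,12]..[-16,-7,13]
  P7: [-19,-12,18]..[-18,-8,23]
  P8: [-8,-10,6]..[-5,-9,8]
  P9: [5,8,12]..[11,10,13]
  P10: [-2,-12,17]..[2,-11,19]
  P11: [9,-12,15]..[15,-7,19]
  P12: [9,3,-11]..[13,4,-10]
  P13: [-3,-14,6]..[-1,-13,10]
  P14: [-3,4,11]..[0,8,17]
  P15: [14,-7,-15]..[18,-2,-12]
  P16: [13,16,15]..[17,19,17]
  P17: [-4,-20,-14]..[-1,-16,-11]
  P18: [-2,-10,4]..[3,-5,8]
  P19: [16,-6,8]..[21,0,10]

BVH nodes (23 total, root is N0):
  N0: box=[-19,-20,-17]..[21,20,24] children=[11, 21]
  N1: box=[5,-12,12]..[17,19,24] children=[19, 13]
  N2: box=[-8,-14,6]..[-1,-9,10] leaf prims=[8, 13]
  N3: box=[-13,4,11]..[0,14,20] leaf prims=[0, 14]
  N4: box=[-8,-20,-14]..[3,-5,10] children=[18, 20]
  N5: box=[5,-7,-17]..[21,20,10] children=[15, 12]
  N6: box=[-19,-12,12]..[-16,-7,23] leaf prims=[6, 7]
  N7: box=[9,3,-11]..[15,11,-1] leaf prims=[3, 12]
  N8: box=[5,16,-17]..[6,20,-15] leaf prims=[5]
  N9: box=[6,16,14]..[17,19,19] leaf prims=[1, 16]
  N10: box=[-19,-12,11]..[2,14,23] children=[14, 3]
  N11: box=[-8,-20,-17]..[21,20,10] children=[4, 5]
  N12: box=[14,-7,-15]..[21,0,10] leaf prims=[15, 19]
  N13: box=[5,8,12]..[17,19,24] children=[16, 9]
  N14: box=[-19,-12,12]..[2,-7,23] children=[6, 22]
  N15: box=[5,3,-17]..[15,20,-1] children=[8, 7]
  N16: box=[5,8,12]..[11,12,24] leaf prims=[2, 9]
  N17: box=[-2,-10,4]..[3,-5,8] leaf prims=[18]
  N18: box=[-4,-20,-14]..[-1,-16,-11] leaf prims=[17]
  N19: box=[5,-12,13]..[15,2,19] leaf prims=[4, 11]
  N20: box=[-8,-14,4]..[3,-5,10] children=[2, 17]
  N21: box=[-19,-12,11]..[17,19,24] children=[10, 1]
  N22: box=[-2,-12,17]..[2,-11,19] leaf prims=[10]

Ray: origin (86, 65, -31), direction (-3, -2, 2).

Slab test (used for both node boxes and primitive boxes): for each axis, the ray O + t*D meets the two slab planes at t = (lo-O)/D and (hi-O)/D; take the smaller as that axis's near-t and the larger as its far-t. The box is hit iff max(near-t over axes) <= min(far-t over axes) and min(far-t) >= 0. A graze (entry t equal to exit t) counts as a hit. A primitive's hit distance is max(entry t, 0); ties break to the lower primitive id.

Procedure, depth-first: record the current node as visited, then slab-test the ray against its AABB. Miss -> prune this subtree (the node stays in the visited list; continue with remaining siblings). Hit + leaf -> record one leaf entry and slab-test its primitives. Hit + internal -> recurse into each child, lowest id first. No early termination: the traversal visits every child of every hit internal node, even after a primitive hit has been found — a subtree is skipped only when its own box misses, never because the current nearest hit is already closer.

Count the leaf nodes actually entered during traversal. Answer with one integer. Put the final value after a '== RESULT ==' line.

Trace the traversal:
N0 x:[65/3,35] y:[45/2,85/2] z:[7,55/2] -> hit [45/2,55/2], descend [11, 21]
  N11 x:[65/3,94/3] y:[45/2,85/2] z:[7,41/2] -> miss, prune
  N21 x:[23,35] y:[23,77/2] z:[21,55/2] -> hit [23,55/2], descend [1, 10]
    N1 x:[23,27] y:[23,77/2] z:[43/2,55/2] -> hit [23,27], descend [13, 19]
      N13 x:[23,27] y:[23,57/2] z:[43/2,55/2] -> hit [23,27], descend [9, 16]
        N9 x:[23,80/3] y:[23,49/2] z:[45/2,25] -> hit [23,49/2] leaf, test {P1(miss), P16@t=23}
        N16 x:[25,27] y:[53/2,57/2] z:[43/2,55/2] -> hit [53/2,27] leaf, test {P2(miss), P9(miss)}
      N19 x:[71/3,27] y:[63/2,77/2] z:[22,25] -> miss, prune
    N10 x:[28,35] y:[51/2,77/2] z:[21,27] -> miss, prune

9 AABB tests over nodes [0, 11, 21, 1, 13, 9, 16, 19, 10]; 2 leaves entered; closest P16.

== RESULT ==
2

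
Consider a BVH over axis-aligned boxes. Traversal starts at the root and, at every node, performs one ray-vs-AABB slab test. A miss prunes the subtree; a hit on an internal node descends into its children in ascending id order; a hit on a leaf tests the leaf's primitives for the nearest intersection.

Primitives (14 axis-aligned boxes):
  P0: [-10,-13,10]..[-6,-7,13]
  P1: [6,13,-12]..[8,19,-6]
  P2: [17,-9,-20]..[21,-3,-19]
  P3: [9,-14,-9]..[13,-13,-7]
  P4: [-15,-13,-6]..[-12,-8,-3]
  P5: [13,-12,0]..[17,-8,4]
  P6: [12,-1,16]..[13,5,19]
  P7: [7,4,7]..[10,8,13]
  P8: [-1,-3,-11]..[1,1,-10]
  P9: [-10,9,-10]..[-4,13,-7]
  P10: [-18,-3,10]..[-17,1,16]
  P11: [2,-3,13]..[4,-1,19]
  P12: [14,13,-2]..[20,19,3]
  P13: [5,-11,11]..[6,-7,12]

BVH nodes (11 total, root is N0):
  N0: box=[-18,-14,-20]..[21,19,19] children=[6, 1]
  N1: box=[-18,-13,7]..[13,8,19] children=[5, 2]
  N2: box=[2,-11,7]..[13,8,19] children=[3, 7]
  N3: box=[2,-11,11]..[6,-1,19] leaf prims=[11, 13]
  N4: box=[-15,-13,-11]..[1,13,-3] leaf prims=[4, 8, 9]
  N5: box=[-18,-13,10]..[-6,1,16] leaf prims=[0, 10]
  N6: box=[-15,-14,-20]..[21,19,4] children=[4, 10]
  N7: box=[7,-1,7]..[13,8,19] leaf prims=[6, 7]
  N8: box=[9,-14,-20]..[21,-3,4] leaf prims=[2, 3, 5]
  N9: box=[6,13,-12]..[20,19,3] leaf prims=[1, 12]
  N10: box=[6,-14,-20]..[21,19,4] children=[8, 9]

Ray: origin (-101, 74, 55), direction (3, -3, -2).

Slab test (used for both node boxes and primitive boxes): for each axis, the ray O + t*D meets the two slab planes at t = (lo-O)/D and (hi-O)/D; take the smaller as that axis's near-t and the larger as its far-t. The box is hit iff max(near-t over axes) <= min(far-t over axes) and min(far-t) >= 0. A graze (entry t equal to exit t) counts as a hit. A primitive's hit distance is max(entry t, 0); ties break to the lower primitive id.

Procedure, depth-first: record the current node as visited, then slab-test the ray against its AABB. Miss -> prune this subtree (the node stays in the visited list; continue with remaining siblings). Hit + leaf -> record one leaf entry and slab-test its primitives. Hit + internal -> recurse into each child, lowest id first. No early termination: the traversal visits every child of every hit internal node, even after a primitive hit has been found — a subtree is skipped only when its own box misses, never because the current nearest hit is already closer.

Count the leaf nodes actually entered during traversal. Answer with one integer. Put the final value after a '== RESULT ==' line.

Trace the traversal:
N0 x:[83/3,122/3] y:[55/3,88/3] z:[18,75/2] -> hit [83/3,88/3], descend [1, 6]
  N1 x:[83/3,38] y:[22,29] z:[18,24] -> miss, prune
  N6 x:[86/3,122/3] y:[55/3,88/3] z:[51/2,75/2] -> hit [86/3,88/3], descend [4, 10]
    N4 x:[86/3,34] y:[61/3,29] z:[29,33] -> hit [29,29] leaf, test {P4@t=29, P8(miss), P9(miss)}
    N10 x:[107/3,122/3] y:[55/3,88/3] z:[51/2,75/2] -> miss, prune

Summary -> nodes [0, 1, 6, 4, 10]; box-tests=5; leaf-entries=1; first=P4

== RESULT ==
1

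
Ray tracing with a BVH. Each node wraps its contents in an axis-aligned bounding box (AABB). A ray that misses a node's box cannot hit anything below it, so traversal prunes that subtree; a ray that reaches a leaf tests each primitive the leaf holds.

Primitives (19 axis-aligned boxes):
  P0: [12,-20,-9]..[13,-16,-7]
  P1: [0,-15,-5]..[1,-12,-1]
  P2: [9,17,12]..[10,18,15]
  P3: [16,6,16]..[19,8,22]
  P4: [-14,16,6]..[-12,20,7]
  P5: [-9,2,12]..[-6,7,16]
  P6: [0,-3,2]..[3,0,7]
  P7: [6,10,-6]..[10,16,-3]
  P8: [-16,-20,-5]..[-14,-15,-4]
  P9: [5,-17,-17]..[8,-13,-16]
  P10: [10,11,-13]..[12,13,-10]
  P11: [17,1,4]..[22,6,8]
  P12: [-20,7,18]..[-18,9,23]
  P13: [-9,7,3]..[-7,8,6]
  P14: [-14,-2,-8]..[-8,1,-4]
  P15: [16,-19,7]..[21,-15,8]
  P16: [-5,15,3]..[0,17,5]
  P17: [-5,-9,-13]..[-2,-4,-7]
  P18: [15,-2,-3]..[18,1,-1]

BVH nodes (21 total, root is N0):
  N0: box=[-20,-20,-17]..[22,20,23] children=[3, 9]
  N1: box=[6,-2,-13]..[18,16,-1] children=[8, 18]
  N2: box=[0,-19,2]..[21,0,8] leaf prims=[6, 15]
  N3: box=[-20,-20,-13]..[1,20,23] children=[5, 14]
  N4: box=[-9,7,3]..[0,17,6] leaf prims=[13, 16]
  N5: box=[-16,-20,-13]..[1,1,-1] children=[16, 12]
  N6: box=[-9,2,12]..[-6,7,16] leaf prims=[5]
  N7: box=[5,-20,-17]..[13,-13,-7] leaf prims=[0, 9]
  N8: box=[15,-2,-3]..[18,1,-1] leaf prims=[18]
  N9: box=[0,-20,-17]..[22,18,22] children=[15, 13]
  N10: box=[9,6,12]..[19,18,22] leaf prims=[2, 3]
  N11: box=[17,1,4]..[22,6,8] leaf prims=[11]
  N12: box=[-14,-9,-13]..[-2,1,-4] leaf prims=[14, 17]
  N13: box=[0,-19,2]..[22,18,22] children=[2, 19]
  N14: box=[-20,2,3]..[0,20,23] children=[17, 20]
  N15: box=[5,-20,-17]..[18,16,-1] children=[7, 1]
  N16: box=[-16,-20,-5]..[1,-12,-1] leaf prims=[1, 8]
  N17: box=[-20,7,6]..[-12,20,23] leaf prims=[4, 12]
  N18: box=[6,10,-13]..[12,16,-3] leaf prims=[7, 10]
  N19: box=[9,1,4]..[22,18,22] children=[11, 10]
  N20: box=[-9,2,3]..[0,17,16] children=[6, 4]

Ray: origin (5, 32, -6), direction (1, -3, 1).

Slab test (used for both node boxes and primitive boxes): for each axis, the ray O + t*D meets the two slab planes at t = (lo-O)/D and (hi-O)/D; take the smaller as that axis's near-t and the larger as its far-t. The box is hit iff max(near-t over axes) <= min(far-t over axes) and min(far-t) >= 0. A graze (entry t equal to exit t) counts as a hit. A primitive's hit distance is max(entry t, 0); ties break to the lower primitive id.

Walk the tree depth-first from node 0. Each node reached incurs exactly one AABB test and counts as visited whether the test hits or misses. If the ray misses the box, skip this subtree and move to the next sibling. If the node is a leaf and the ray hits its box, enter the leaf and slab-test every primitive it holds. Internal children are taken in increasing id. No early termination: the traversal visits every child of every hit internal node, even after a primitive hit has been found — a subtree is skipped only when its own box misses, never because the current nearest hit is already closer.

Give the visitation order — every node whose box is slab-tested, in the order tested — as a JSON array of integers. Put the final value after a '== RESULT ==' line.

Trace the traversal:
N0 x:[-25,17] y:[4,52/3] z:[-11,29] -> hit [4,17], descend [3, 9]
  N3 x:[-25,-4] y:[4,52/3] z:[-7,29] -> miss, prune
  N9 x:[-5,17] y:[14/3,52/3] z:[-11,28] -> hit [14/3,17], descend [13, 15]
    N13 x:[-5,17] y:[14/3,17] z:[8,28] -> hit [8,17], descend [2, 19]
      N2 x:[-5,16] y:[32/3,17] z:[8,14] -> hit [32/3,14] leaf, test {P6(miss), P15(miss)}
      N19 x:[4,17] y:[14/3,31/3] z:[10,28] -> hit [10,31/3], descend [10, 11]
        N10 x:[4,14] y:[14/3,26/3] z:[18,28] -> miss, prune
        N11 x:[12,17] y:[26/3,31/3] z:[10,14] -> miss, prune
    N15 x:[0,13] y:[16/3,52/3] z:[-11,5] -> miss, prune

order=[0, 3, 9, 13, 2, 19, 10, 11, 15]  |boxes|=9  |leaves|=1  hit=miss

== RESULT ==
[0, 3, 9, 13, 2, 19, 10, 11, 15]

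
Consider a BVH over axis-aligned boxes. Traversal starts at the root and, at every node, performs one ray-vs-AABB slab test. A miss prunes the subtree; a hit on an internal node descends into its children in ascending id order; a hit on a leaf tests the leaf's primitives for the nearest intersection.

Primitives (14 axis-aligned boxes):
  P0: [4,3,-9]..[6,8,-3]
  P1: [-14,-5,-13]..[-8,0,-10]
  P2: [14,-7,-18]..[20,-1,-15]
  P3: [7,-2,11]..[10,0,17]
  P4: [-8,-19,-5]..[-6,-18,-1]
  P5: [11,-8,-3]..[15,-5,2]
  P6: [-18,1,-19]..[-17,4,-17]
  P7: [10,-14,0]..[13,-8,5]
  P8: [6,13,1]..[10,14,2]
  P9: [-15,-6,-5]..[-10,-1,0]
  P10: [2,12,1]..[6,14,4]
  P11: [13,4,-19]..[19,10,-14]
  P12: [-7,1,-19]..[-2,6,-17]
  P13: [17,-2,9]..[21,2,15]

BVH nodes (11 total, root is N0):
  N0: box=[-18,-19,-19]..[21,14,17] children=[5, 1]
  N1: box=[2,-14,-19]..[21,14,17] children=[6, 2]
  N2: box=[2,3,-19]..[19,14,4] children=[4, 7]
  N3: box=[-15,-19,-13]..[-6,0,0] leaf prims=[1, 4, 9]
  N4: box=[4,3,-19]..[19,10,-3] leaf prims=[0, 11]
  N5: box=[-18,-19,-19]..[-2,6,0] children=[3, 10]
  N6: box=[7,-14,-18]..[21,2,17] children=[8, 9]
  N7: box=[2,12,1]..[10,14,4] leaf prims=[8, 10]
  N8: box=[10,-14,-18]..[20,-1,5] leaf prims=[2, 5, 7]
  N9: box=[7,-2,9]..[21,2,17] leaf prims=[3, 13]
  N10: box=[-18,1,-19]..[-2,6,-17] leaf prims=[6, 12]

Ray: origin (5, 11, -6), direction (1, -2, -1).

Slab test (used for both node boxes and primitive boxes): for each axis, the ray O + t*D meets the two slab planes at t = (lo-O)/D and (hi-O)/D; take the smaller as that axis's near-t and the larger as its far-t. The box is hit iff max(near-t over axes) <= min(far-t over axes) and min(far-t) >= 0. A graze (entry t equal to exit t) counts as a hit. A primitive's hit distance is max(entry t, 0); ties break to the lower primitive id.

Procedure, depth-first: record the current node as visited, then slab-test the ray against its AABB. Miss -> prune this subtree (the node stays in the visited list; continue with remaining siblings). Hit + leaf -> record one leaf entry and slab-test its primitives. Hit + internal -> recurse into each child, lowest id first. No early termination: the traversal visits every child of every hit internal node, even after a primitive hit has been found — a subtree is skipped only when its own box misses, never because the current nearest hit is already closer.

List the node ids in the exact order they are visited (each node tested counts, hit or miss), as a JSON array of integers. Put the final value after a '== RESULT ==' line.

Walk:
N0 x:[-23,16] y:[-3/2,15] z:[-23,13] -> hit [-3/2,13], descend [1, 5]
  N1 x:[-3,16] y:[-3/2,25/2] z:[-23,13] -> hit [-3/2,25/2], descend [2, 6]
    N2 x:[-3,14] y:[-3/2,4] z:[-10,13] -> hit [-3/2,4], descend [4, 7]
      N4 x:[-1,14] y:[1/2,4] z:[-3,13] -> hit [1/2,4] leaf, test {P0(miss), P11(miss)}
      N7 x:[-3,5] y:[-3/2,-1/2] z:[-10,-7] -> miss, prune
    N6 x:[2,16] y:[9/2,25/2] z:[-23,12] -> hit [9/2,12], descend [8, 9]
      N8 x:[5,15] y:[6,25/2] z:[-11,12] -> hit [6,12] leaf, test {P2@t=9, P5(miss), P7(miss)}
      N9 x:[2,16] y:[9/2,13/2] z:[-23,-15] -> miss, prune
  N5 x:[-23,-7] y:[5/2,15] z:[-6,13] -> miss, prune

Summary -> nodes [0, 1, 2, 4, 7, 6, 8, 9, 5]; box-tests=9; leaf-entries=2; first=P2

== RESULT ==
[0, 1, 2, 4, 7, 6, 8, 9, 5]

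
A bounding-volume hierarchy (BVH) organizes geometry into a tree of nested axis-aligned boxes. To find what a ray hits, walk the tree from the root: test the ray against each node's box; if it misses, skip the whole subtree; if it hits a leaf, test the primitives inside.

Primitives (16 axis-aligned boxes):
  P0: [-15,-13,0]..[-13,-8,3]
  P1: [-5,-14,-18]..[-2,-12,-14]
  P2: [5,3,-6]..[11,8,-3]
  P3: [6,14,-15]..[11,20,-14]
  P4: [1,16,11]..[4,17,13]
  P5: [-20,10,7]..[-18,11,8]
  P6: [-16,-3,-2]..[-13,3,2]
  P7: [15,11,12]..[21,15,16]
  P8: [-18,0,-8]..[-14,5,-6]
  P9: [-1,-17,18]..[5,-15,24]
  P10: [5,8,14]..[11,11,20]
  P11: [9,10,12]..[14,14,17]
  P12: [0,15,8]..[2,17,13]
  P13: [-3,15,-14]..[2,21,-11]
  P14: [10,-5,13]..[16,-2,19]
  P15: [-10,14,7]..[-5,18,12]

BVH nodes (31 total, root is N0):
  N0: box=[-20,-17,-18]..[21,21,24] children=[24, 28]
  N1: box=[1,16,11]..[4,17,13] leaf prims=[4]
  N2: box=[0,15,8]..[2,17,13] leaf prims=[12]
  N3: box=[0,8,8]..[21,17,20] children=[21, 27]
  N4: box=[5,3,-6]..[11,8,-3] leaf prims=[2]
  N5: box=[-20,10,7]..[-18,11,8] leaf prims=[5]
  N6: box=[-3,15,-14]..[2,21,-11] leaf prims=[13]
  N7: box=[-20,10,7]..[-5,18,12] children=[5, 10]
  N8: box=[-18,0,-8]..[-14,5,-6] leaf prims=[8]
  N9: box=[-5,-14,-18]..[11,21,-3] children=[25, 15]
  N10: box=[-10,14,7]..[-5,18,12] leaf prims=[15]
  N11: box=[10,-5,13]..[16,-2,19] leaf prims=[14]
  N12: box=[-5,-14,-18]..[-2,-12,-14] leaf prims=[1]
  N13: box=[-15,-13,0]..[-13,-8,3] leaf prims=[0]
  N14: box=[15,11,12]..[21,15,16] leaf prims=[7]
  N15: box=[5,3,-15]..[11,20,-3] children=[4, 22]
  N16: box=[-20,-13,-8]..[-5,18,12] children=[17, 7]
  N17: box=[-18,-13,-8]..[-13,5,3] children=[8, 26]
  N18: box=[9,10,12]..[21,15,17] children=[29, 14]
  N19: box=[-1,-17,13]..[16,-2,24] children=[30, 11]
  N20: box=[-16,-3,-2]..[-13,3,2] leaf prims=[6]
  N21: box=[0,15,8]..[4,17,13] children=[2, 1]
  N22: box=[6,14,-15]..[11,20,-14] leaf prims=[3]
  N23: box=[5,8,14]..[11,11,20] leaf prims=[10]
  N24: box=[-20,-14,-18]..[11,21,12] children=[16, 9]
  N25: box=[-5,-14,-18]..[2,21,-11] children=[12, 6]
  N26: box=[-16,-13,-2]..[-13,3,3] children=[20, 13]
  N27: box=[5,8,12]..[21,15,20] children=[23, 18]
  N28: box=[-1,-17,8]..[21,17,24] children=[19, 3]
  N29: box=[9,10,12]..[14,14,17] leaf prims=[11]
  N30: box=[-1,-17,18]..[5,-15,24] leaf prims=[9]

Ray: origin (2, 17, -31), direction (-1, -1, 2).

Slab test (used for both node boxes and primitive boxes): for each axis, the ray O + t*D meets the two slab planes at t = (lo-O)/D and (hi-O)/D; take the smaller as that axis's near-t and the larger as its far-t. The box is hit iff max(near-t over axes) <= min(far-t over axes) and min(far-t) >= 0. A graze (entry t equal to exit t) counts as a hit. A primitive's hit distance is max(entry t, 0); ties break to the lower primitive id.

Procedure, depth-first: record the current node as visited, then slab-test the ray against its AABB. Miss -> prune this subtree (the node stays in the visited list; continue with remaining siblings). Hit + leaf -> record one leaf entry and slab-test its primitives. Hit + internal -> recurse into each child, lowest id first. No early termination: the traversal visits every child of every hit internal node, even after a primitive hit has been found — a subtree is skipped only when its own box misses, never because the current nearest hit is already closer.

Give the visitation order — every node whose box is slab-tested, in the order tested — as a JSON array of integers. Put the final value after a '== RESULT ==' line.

Traverse from the root:
N0 x:[-19,22] y:[-4,34] z:[13/2,55/2] -> hit [13/2,22], descend [24, 28]
  N24 x:[-9,22] y:[-4,31] z:[13/2,43/2] -> hit [13/2,43/2], descend [9, 16]
    N9 x:[-9,7] y:[-4,31] z:[13/2,14] -> hit [13/2,7], descend [15, 25]
      N15 x:[-9,-3] y:[-3,14] z:[8,14] -> miss, prune
      N25 x:[0,7] y:[-4,31] z:[13/2,10] -> hit [13/2,7], descend [6, 12]
        N6 x:[0,5] y:[-4,2] z:[17/2,10] -> miss, prune
        N12 x:[4,7] y:[29,31] z:[13/2,17/2] -> miss, prune
    N16 x:[7,22] y:[-1,30] z:[23/2,43/2] -> hit [23/2,43/2], descend [7, 17]
      N7 x:[7,22] y:[-1,7] z:[19,43/2] -> miss, prune
      N17 x:[15,20] y:[12,30] z:[23/2,17] -> hit [15,17], descend [8, 26]
        N8 x:[16,20] y:[12,17] z:[23/2,25/2] -> miss, prune
        N26 x:[15,18] y:[14,30] z:[29/2,17] -> hit [15,17], descend [13, 20]
          N13 x:[15,17] y:[25,30] z:[31/2,17] -> miss, prune
          N20 x:[15,18] y:[14,20] z:[29/2,33/2] -> hit [15,33/2] leaf, test {P6@t=15}
  N28 x:[-19,3] y:[0,34] z:[39/2,55/2] -> miss, prune

order=[0, 24, 9, 15, 25, 6, 12, 16, 7, 17, 8, 26, 13, 20, 28]  |boxes|=15  |leaves|=1  hit=P6

== RESULT ==
[0, 24, 9, 15, 25, 6, 12, 16, 7, 17, 8, 26, 13, 20, 28]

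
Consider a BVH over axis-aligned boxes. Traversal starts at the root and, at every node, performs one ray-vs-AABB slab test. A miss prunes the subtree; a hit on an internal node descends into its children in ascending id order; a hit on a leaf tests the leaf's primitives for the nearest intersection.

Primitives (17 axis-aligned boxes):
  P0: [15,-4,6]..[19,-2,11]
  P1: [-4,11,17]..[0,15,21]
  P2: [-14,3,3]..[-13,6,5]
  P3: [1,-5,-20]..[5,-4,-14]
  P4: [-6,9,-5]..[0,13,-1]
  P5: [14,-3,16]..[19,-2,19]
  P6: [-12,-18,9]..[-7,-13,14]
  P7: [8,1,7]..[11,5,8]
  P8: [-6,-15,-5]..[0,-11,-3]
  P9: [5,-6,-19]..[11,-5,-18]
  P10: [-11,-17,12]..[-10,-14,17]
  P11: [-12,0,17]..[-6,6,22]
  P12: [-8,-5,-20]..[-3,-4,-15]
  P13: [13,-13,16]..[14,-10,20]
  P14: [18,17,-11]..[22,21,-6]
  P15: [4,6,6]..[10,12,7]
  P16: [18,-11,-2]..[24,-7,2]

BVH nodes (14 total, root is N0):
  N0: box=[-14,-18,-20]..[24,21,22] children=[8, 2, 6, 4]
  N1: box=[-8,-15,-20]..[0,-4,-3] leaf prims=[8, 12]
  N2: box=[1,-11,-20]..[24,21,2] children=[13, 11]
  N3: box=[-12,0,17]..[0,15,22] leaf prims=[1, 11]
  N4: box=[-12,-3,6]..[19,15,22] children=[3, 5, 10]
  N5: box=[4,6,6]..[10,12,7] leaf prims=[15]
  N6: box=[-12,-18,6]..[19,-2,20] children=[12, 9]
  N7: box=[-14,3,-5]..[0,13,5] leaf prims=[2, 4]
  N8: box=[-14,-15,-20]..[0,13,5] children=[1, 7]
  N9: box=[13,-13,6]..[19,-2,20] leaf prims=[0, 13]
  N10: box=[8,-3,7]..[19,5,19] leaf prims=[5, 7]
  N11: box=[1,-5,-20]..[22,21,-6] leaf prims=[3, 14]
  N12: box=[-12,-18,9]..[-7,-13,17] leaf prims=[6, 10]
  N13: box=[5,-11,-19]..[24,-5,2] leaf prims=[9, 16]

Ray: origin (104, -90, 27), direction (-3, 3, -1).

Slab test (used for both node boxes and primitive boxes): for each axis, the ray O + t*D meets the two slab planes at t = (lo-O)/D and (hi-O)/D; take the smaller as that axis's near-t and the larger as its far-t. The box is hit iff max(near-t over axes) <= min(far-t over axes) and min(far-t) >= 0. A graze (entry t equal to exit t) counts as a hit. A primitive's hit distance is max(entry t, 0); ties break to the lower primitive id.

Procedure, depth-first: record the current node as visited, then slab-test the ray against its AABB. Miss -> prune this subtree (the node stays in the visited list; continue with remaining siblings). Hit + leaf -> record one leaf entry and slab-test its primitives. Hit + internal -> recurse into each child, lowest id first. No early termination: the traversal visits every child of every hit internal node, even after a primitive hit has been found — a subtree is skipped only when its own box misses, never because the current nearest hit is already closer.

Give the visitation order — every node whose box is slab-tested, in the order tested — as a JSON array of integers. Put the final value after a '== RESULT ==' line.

Traverse from the root:
N0 x:[80/3,118/3] y:[24,37] z:[5,47] -> hit [80/3,37], descend [2, 4, 6, 8]
  N2 x:[80/3,103/3] y:[79/3,37] z:[25,47] -> hit [80/3,103/3], descend [11, 13]
    N11 x:[82/3,103/3] y:[85/3,37] z:[33,47] -> hit [33,103/3] leaf, test {P3(miss), P14(miss)}
    N13 x:[80/3,33] y:[79/3,85/3] z:[25,46] -> hit [80/3,85/3] leaf, test {P9(miss), P16@t=80/3}
  N4 x:[85/3,116/3] y:[29,35] z:[5,21] -> miss, prune
  N6 x:[85/3,116/3] y:[24,88/3] z:[7,21] -> miss, prune
  N8 x:[104/3,118/3] y:[25,103/3] z:[22,47] -> miss, prune

7 AABB tests over nodes [0, 2, 11, 13, 4, 6, 8]; 2 leaves entered; closest P16.

== RESULT ==
[0, 2, 11, 13, 4, 6, 8]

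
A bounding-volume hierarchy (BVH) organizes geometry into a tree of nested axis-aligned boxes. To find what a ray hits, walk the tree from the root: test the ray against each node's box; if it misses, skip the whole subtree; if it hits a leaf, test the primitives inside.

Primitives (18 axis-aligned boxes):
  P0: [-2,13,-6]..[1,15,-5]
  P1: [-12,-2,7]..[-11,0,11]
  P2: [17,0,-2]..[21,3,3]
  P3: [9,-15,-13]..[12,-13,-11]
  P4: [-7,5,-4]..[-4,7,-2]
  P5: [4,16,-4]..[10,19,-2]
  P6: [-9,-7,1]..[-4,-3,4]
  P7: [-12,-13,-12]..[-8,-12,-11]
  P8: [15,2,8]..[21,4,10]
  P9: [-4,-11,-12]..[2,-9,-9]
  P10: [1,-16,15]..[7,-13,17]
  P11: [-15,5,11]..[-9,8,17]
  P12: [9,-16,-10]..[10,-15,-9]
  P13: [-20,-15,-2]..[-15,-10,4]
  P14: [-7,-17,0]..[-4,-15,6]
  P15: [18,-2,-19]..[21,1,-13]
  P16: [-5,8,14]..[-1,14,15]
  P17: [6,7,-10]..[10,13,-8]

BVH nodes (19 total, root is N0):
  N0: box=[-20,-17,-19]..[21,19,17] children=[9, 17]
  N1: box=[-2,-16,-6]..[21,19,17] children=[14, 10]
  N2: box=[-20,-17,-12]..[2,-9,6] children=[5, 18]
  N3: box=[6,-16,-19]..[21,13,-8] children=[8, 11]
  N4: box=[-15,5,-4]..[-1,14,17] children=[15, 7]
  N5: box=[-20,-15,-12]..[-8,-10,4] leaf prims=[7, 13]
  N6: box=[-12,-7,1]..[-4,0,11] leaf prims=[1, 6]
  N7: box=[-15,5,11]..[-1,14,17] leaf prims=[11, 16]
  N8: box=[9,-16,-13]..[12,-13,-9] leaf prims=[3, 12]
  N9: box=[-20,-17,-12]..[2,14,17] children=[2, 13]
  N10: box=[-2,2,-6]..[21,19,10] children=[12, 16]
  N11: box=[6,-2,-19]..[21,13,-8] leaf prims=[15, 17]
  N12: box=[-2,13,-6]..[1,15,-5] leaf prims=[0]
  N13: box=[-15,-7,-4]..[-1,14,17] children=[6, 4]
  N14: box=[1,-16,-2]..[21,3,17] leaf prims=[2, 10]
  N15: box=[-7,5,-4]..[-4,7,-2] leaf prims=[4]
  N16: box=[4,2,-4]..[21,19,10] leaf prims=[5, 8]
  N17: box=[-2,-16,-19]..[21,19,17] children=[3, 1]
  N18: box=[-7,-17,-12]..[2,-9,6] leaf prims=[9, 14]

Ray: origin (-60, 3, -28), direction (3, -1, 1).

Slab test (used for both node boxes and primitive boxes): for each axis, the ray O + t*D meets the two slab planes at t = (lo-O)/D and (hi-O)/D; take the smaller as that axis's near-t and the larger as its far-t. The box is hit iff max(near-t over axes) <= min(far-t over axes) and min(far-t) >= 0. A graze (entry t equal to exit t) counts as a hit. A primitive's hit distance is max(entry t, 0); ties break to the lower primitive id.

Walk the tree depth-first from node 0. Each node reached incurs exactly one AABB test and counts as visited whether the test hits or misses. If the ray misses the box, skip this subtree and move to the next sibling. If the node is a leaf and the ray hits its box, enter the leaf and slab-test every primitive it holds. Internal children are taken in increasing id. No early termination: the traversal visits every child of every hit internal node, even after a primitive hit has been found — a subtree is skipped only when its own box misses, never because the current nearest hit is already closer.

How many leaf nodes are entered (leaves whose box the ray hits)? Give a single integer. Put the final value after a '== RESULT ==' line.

Traverse from the root:
N0 x:[40/3,27] y:[-16,20] z:[9,45] -> hit [40/3,20], descend [9, 17]
  N9 x:[40/3,62/3] y:[-11,20] z:[16,45] -> hit [16,20], descend [2, 13]
    N2 x:[40/3,62/3] y:[12,20] z:[16,34] -> hit [16,20], descend [5, 18]
      N5 x:[40/3,52/3] y:[13,18] z:[16,32] -> hit [16,52/3] leaf, test {P7@t=16, P13(miss)}
      N18 x:[53/3,62/3] y:[12,20] z:[16,34] -> hit [53/3,20] leaf, test {P9(miss), P14(miss)}
    N13 x:[15,59/3] y:[-11,10] z:[24,45] -> miss, prune
  N17 x:[58/3,27] y:[-16,19] z:[9,45] -> miss, prune

Summary -> nodes [0, 9, 2, 5, 18, 13, 17]; box-tests=7; leaf-entries=2; first=P7

== RESULT ==
2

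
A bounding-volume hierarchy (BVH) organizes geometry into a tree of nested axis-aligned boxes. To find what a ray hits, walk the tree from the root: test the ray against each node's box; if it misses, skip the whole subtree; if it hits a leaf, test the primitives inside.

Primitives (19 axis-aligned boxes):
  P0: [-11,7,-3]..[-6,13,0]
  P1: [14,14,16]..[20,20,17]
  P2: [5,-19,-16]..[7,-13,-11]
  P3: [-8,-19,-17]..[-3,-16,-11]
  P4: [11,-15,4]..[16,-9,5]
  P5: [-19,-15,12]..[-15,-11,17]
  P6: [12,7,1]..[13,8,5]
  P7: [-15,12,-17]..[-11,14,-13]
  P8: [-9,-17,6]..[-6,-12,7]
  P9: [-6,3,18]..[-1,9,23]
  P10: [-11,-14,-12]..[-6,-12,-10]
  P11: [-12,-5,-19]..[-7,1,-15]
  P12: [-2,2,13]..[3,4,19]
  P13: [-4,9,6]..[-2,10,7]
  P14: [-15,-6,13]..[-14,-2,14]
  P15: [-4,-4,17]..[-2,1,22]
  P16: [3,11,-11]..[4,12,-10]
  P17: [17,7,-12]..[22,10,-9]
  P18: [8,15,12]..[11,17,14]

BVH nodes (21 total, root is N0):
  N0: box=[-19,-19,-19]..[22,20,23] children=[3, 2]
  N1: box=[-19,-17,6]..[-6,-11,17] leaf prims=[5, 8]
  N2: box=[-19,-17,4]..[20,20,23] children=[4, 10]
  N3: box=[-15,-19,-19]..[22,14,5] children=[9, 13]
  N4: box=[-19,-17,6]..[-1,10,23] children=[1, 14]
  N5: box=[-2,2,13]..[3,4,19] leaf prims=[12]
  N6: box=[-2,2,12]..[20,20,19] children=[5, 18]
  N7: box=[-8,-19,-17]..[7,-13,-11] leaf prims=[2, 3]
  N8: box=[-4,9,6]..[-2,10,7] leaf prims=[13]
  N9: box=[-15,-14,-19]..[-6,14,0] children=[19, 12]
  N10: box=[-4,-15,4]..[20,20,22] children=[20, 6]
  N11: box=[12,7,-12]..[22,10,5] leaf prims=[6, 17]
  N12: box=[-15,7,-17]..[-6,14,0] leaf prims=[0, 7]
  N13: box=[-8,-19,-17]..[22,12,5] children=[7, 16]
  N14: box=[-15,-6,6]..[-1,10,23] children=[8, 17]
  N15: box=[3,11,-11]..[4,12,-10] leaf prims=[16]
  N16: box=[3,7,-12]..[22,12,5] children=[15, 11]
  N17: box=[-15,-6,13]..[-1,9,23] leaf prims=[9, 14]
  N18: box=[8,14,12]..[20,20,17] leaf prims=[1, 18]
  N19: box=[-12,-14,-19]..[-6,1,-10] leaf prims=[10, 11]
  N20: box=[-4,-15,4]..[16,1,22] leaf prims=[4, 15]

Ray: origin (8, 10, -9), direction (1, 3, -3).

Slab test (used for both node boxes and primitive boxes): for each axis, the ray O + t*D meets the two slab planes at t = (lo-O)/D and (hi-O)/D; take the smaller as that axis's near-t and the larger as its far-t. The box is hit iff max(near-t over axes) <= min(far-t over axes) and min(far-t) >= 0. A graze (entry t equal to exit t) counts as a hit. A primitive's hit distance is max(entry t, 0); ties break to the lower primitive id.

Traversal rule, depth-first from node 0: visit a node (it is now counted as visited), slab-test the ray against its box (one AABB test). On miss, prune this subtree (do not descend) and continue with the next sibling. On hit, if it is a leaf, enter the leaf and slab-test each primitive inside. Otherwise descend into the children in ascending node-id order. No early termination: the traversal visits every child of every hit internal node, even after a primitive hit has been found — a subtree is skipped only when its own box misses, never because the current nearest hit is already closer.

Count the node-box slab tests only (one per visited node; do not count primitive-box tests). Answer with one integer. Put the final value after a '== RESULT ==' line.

Traverse from the root:
N0 x:[-27,14] y:[-29/3,10/3] z:[-32/3,10/3] -> hit [-29/3,10/3], descend [2, 3]
  N2 x:[-27,12] y:[-9,10/3] z:[-32/3,-13/3] -> miss, prune
  N3 x:[-23,14] y:[-29/3,4/3] z:[-14/3,10/3] -> hit [-14/3,4/3], descend [9, 13]
    N9 x:[-23,-14] y:[-8,4/3] z:[-3,10/3] -> miss, prune
    N13 x:[-16,14] y:[-29/3,2/3] z:[-14/3,8/3] -> hit [-14/3,2/3], descend [7, 16]
      N7 x:[-16,-1] y:[-29/3,-23/3] z:[2/3,8/3] -> miss, prune
      N16 x:[-5,14] y:[-1,2/3] z:[-14/3,1] -> hit [-1,2/3], descend [11, 15]
        N11 x:[4,14] y:[-1,0] z:[-14/3,1] -> miss, prune
        N15 x:[-5,-4] y:[1/3,2/3] z:[1/3,2/3] -> miss, prune

Summary -> nodes [0, 2, 3, 9, 13, 7, 16, 11, 15]; box-tests=9; leaf-entries=0; first=miss

== RESULT ==
9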